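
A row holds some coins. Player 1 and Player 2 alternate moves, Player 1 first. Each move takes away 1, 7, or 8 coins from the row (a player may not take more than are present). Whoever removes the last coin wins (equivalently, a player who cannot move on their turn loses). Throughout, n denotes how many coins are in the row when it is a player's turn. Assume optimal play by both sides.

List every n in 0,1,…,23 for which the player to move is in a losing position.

0, 2, 4, 6, 15, 17, 19, 21

Label each position W (a win for the player to move) or L (a loss). A position with no legal move is L; any other position is W exactly when some move reaches an L, and L when every move reaches a W.
n=0: no move → L
n=1: reaches L-position 0 → W
n=2: only reaches 1(W), which is W → L
n=3: reaches L-position 2 → W
n=4: only reaches 3(W), which is W → L
n=5: reaches L-position 4 → W
n=6: only reaches 5(W), which is W → L
n=7: reaches L-position 6 → W
n=8: reaches L-position 0 → W
n=9: reaches L-position 2 → W
n=10: reaches L-position 2 → W
n=11: reaches L-position 4 → W
n=12: reaches L-position 4 → W
n=13: reaches L-position 6 → W
n=14: reaches L-position 6 → W
n=15: only reaches 14(W), 8(W), 7(W), all W → L
n=16: reaches L-position 15 → W
n=17: only reaches 16(W), 10(W), 9(W), all W → L
n=18: reaches L-position 17 → W
n=19: only reaches 18(W), 12(W), 11(W), all W → L
n=20: reaches L-position 19 → W
n=21: only reaches 20(W), 14(W), 13(W), all W → L
n=22: reaches L-position 21 → W
n=23: reaches L-position 15 → W
The losing starting values of n are exactly the entries labelled L in this table (8 of them).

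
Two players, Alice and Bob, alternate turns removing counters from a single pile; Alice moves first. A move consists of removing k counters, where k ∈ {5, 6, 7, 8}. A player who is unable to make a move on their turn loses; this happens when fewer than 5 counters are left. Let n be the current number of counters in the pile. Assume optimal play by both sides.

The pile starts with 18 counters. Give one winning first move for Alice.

Remove 5, leaving 13.

Use the standard recursion: the mover loses at a terminal position; elsewhere, the mover wins exactly when some move hands the opponent an L position.
n=0: no move → L
n=1: no move → L
n=2: no move → L
n=3: no move → L
n=4: no move → L
n=5: can move to 0, which is L ⇒ W
n=6: can move to 1, which is L ⇒ W
n=7: can move to 2, which is L ⇒ W
n=8: can move to 3, which is L ⇒ W
n=9: can move to 4, which is L ⇒ W
n=10: can move to 4, which is L ⇒ W
n=11: can move to 4, which is L ⇒ W
n=12: can move to 4, which is L ⇒ W
n=13: moves to 8(W), 7(W), 6(W), 5(W); every one is W ⇒ L
n=14: moves to 9(W), 8(W), 7(W), 6(W); every one is W ⇒ L
n=15: moves to 10(W), 9(W), 8(W), 7(W); every one is W ⇒ L
n=16: moves to 11(W), 10(W), 9(W), 8(W); every one is W ⇒ L
n=17: moves to 12(W), 11(W), 10(W), 9(W); every one is W ⇒ L
n=18: can move to 13, which is L ⇒ W
From 18, the L positions reachable in one move are: 13.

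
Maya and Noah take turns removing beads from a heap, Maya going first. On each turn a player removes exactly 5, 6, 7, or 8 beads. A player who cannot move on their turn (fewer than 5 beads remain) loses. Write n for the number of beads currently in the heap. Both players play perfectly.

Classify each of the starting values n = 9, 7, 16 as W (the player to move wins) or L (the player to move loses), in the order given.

9: W, 7: W, 16: L

Build the W/L table. Terminal = L. A non-terminal position is W if it has a move to some L; otherwise it is L.
n=0: no move → L
n=1: no move → L
n=2: no move → L
n=3: no move → L
n=4: no move → L
n=5: can move to 0, which is L ⇒ W
n=6: can move to 1, which is L ⇒ W
n=7: can move to 2, which is L ⇒ W
n=8: can move to 3, which is L ⇒ W
n=9: can move to 4, which is L ⇒ W
n=10: can move to 4, which is L ⇒ W
n=11: can move to 4, which is L ⇒ W
n=12: can move to 4, which is L ⇒ W
n=13: moves to 8(W), 7(W), 6(W), 5(W); every one is W ⇒ L
n=14: moves to 9(W), 8(W), 7(W), 6(W); every one is W ⇒ L
n=15: moves to 10(W), 9(W), 8(W), 7(W); every one is W ⇒ L
n=16: moves to 11(W), 10(W), 9(W), 8(W); every one is W ⇒ L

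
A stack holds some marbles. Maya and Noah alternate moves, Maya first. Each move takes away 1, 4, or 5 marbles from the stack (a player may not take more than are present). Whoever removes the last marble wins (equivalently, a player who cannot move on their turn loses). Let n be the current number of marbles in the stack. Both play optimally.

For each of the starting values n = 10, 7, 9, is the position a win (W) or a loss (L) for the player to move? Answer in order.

10: L, 7: W, 9: W

Positions with no move are L. A position that does have a move is losing for the player to move precisely when every available move leads to a winning position for the opponent. Fill in the labels:
n=0: no move → L
n=1: →0(L), so W
n=2: →1(W) only, which is W, so L
n=3: →2(L), so W
n=4: →0(L), so W
n=5: →0(L), so W
n=6: →2(L), so W
n=7: →2(L), so W
n=8: →7(W), 4(W), 3(W) — all W, so L
n=9: →8(L), so W
n=10: →9(W), 6(W), 5(W) — all W, so L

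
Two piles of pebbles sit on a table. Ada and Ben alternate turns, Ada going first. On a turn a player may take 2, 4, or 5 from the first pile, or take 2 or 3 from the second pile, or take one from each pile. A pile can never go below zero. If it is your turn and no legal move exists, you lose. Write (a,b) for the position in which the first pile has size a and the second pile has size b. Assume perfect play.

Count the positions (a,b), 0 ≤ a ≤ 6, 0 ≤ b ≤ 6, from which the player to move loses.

16

Label each position W (a win for the player to move) or L (a loss). A position with no legal move is L; any other position is W exactly when some move reaches an L, and L when every move reaches a W.
Every move lowers a or b (never raises either), so fill the grid row by row in increasing a, and left to right within a row: each cell's successors are then already labelled.
      b=0  b=1  b=2  b=3  b=4  b=5  b=6
a=0:    L    L    W    W    W    L    L
a=1:    L    W    W    W    L    L    W
a=2:    W    W    L    L    W    W    W
a=3:    W    L    L    W    W    W    L
a=4:    W    W    W    W    L    W    W
a=5:    W    W    W    L    W    W    W
a=6:    W    L    W    W    W    W    L
Cells with no legal move (terminal, hence L): (0,0), (0,1), (1,0).
The remaining L cells, each justified by listing all of its moves:
(0,5): only reaches (0,3)(W), (0,2)(W), all W → L
(0,6): only reaches (0,4)(W), (0,3)(W), all W → L
(1,4): only reaches (1,2)(W), (1,1)(W), (0,3)(W), all W → L
(1,5): only reaches (1,3)(W), (1,2)(W), (0,4)(W), all W → L
(2,2): only reaches (0,2)(W), (2,0)(W), (1,1)(W), all W → L
(2,3): only reaches (0,3)(W), (2,1)(W), (2,0)(W), (1,2)(W), all W → L
(3,1): only reaches (1,1)(W), (2,0)(W), all W → L
(3,2): only reaches (1,2)(W), (3,0)(W), (2,1)(W), all W → L
(3,6): only reaches (1,6)(W), (3,4)(W), (3,3)(W), (2,5)(W), all W → L
(4,4): only reaches (2,4)(W), (0,4)(W), (4,2)(W), (4,1)(W), (3,3)(W), all W → L
(5,3): only reaches (3,3)(W), (1,3)(W), (0,3)(W), (5,1)(W), (5,0)(W), (4,2)(W), all W → L
(6,1): only reaches (4,1)(W), (2,1)(W), (1,1)(W), (5,0)(W), all W → L
(6,6): only reaches (4,6)(W), (2,6)(W), (1,6)(W), (6,4)(W), (6,3)(W), (5,5)(W), all W → L
Every other cell has at least one move into one of the L cells above, so it is W.
L cells per row: a=0: 4, a=1: 3, a=2: 2, a=3: 3, a=4: 1, a=5: 1, a=6: 2; total 16.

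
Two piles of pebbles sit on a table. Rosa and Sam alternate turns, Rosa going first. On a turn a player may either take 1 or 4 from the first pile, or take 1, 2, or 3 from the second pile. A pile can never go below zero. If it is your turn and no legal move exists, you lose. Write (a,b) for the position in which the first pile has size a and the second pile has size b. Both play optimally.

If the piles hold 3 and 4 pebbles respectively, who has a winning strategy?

Rosa wins.

Work bottom-up. With no move the player to move loses. Otherwise the position is W if at least one move leads to an L position for the opponent, and L if every move leads to a W.
No move ever increases a pile, so every position that can arise here has a ≤ 3 and b ≤ 4; it is enough to label the cells with 0 ≤ a ≤ 3 and 0 ≤ b ≤ 4.
Every move lowers a or b (never raises either), so fill the grid row by row in increasing a, and left to right within a row: each cell's successors are then already labelled.
      b=0  b=1  b=2  b=3  b=4
a=0:    L    W    W    W    L
a=1:    W    L    W    W    W
a=2:    L    W    W    W    L
a=3:    W    L    W    W    W
Cells with no legal move (terminal, hence L): (0,0).
The remaining L cells, each justified by listing all of its moves:
(0,4): only reaches (0,3)(W), (0,2)(W), (0,1)(W), all W → L
(1,1): only reaches (0,1)(W), (1,0)(W), all W → L
(2,0): only reaches (1,0)(W), which is W → L
(2,4): only reaches (1,4)(W), (2,3)(W), (2,2)(W), (2,1)(W), all W → L
(3,1): only reaches (2,1)(W), (3,0)(W), all W → L
Every other cell has at least one move into one of the L cells above, so it is W.
The starting position (3,4) is W: Rosa should move to (2,4), handing over an L position.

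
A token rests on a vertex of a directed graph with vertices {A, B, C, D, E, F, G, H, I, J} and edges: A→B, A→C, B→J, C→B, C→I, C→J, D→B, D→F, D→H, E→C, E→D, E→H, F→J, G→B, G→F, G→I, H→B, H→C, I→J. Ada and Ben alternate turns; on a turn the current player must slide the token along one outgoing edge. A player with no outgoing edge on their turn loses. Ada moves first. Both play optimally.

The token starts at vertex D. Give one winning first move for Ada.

Move to H.

Work bottom-up. With no move the player to move loses. Otherwise the position is W if at least one move leads to an L position for the opponent, and L if every move leads to a W.
Every edge goes from a vertex to one that appears earlier in the order J, B, I, C, A, F, H, G, D, E, so processing vertices in that order labels each vertex after all of its successors.
J: no outgoing edge → L
B: →J(L), so W
I: →J(L), so W
C: →J(L), so W
A: →C(W), B(W) — all W, so L
F: →J(L), so W
H: →C(W), B(W) — all W, so L
G: →F(W), I(W), B(W) — all W, so L
D: →H(L), so W
E: →H(L), so W
From D, the L positions reachable in one move are: H.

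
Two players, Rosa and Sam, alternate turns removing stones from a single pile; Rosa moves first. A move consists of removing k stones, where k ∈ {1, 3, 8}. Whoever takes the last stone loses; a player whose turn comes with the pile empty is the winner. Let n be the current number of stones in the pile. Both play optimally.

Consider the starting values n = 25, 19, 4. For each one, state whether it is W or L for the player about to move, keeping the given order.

25: L, 19: W, 4: W

Compute win/loss labels from the base case upward. A position with no move is W. Any other position is W if it can reach an L in one move, else L.
n=0: no move; the opponent has just taken the last stone and therefore loses → W
n=1: the only move is to 0(W), a W ⇒ L
n=2: can move to 1, which is L ⇒ W
n=3: moves to 2(W), 0(W); every one is W ⇒ L
n=4: can move to 3, which is L ⇒ W
n=5: moves to 4(W), 2(W); every one is W ⇒ L
n=6: can move to 5, which is L ⇒ W
n=7: moves to 6(W), 4(W); every one is W ⇒ L
n=8: can move to 7, which is L ⇒ W
n=9: can move to 1, which is L ⇒ W
n=10: can move to 7, which is L ⇒ W
n=11: can move to 3, which is L ⇒ W
n=12: moves to 11(W), 9(W), 4(W); every one is W ⇒ L
n=13: can move to 12, which is L ⇒ W
n=14: moves to 13(W), 11(W), 6(W); every one is W ⇒ L
n=15: can move to 14, which is L ⇒ W
n=16: moves to 15(W), 13(W), 8(W); every one is W ⇒ L
n=17: can move to 16, which is L ⇒ W
n=18: moves to 17(W), 15(W), 10(W); every one is W ⇒ L
n=19: can move to 18, which is L ⇒ W
n=20: can move to 12, which is L ⇒ W
n=21: can move to 18, which is L ⇒ W
n=22: can move to 14, which is L ⇒ W
n=23: moves to 22(W), 20(W), 15(W); every one is W ⇒ L
n=24: can move to 23, which is L ⇒ W
n=25: moves to 24(W), 22(W), 17(W); every one is W ⇒ L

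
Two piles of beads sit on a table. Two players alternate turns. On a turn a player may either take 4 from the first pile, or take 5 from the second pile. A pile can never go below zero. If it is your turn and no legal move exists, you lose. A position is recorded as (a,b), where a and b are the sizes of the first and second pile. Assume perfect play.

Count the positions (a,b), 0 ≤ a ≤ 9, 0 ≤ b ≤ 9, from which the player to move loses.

50

Compute win/loss labels from the base case upward. A position with no move is L. Any other position is W if it can reach an L in one move, else L.
Every move lowers a or b (never raises either), so fill the grid row by row in increasing a, and left to right within a row: each cell's successors are then already labelled.
      b=0  b=1  b=2  b=3  b=4  b=5  b=6  b=7  b=8  b=9
a=0:    L    L    L    L    L    W    W    W    W    W
a=1:    L    L    L    L    L    W    W    W    W    W
a=2:    L    L    L    L    L    W    W    W    W    W
a=3:    L    L    L    L    L    W    W    W    W    W
a=4:    W    W    W    W    W    L    L    L    L    L
a=5:    W    W    W    W    W    L    L    L    L    L
a=6:    W    W    W    W    W    L    L    L    L    L
a=7:    W    W    W    W    W    L    L    L    L    L
a=8:    L    L    L    L    L    W    W    W    W    W
a=9:    L    L    L    L    L    W    W    W    W    W
Cells with no legal move (terminal, hence L): (0,0), (0,1), (0,2), (0,3), (0,4), (1,0), (1,1), (1,2), (1,3), (1,4), (2,0), (2,1), (2,2), (2,3), (2,4), (3,0), (3,1), (3,2), (3,3), (3,4).
The remaining L cells, each justified by listing all of its moves:
(4,5): L (options (0,5)(W), (4,0)(W) are all W)
(4,6): L (options (0,6)(W), (4,1)(W) are all W)
(4,7): L (options (0,7)(W), (4,2)(W) are all W)
(4,8): L (options (0,8)(W), (4,3)(W) are all W)
(4,9): L (options (0,9)(W), (4,4)(W) are all W)
(5,5): L (options (1,5)(W), (5,0)(W) are all W)
(5,6): L (options (1,6)(W), (5,1)(W) are all W)
(5,7): L (options (1,7)(W), (5,2)(W) are all W)
(5,8): L (options (1,8)(W), (5,3)(W) are all W)
(5,9): L (options (1,9)(W), (5,4)(W) are all W)
(6,5): L (options (2,5)(W), (6,0)(W) are all W)
(6,6): L (options (2,6)(W), (6,1)(W) are all W)
(6,7): L (options (2,7)(W), (6,2)(W) are all W)
(6,8): L (options (2,8)(W), (6,3)(W) are all W)
(6,9): L (options (2,9)(W), (6,4)(W) are all W)
(7,5): L (options (3,5)(W), (7,0)(W) are all W)
(7,6): L (options (3,6)(W), (7,1)(W) are all W)
(7,7): L (options (3,7)(W), (7,2)(W) are all W)
(7,8): L (options (3,8)(W), (7,3)(W) are all W)
(7,9): L (options (3,9)(W), (7,4)(W) are all W)
(8,0): L (sole option (4,0)(W) is W)
(8,1): L (sole option (4,1)(W) is W)
(8,2): L (sole option (4,2)(W) is W)
(8,3): L (sole option (4,3)(W) is W)
(8,4): L (sole option (4,4)(W) is W)
(9,0): L (sole option (5,0)(W) is W)
(9,1): L (sole option (5,1)(W) is W)
(9,2): L (sole option (5,2)(W) is W)
(9,3): L (sole option (5,3)(W) is W)
(9,4): L (sole option (5,4)(W) is W)
Every other cell has at least one move into one of the L cells above, so it is W.
L cells per row: a=0: 5, a=1: 5, a=2: 5, a=3: 5, a=4: 5, a=5: 5, a=6: 5, a=7: 5, a=8: 5, a=9: 5; total 50.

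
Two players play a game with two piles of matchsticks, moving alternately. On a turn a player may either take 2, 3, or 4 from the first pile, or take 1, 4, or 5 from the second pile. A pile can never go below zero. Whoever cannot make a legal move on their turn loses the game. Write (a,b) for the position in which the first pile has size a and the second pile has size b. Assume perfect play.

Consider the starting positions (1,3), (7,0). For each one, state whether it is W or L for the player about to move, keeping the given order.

Label each position W (a win for the player to move) or L (a loss). A position with no legal move is L; any other position is W exactly when some move reaches an L, and L when every move reaches a W.
No move ever increases a pile, so every position that can arise here has a ≤ 7 and b ≤ 3; it is enough to label the cells with 0 ≤ a ≤ 7 and 0 ≤ b ≤ 3.
Every move lowers a or b (never raises either), so fill the grid row by row in increasing a, and left to right within a row: each cell's successors are then already labelled.
      b=0  b=1  b=2  b=3
a=0:    L    W    L    W
a=1:    L    W    L    W
a=2:    W    L    W    L
a=3:    W    L    W    L
a=4:    W    W    W    W
a=5:    W    W    W    W
a=6:    L    W    L    W
a=7:    L    W    L    W
Cells with no legal move (terminal, hence L): (0,0), (1,0).
The remaining L cells, each justified by listing all of its moves:
(0,2): the only move is to (0,1)(W), a W ⇒ L
(1,2): the only move is to (1,1)(W), a W ⇒ L
(2,1): moves to (0,1)(W), (2,0)(W); every one is W ⇒ L
(2,3): moves to (0,3)(W), (2,2)(W); every one is W ⇒ L
(3,1): moves to (1,1)(W), (0,1)(W), (3,0)(W); every one is W ⇒ L
(3,3): moves to (1,3)(W), (0,3)(W), (3,2)(W); every one is W ⇒ L
(6,0): moves to (4,0)(W), (3,0)(W), (2,0)(W); every one is W ⇒ L
(6,2): moves to (4,2)(W), (3,2)(W), (2,2)(W), (6,1)(W); every one is W ⇒ L
(7,0): moves to (5,0)(W), (4,0)(W), (3,0)(W); every one is W ⇒ L
(7,2): moves to (5,2)(W), (4,2)(W), (3,2)(W), (7,1)(W); every one is W ⇒ L
Every other cell has at least one move into one of the L cells above, so it is W.
(1,3): the move to (1,2) reaches an L cell, so W
(7,0): one of the L cells justified above, so L

(1,3): W, (7,0): L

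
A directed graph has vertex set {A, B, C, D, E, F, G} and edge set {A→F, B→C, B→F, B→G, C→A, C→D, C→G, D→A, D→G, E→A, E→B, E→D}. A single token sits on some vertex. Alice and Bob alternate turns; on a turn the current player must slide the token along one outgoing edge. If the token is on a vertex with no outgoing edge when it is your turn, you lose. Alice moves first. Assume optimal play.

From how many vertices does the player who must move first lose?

Label each position W (a win for the player to move) or L (a loss). A position with no legal move is L; any other position is W exactly when some move reaches an L, and L when every move reaches a W.
Every edge goes from a vertex to one that appears earlier in the order F, G, A, D, C, B, E, so processing vertices in that order labels each vertex after all of its successors.
F: no outgoing edge → L
G: no outgoing edge → L
A: W (go to F, an L position)
D: W (go to G, an L position)
C: W (go to G, an L position)
B: W (go to G, an L position)
E: L (options B(W), D(W), A(W) are all W)
The L vertices are E, F, G; that is 3 in all.

3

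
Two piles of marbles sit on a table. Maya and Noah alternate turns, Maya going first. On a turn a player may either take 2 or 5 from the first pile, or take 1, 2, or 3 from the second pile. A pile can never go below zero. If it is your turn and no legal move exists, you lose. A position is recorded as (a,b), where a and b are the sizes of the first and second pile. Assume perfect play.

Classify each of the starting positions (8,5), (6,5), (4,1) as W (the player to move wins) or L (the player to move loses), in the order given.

(8,5): W, (6,5): L, (4,1): W

Label each position W (a win for the player to move) or L (a loss). A position with no legal move is L; any other position is W exactly when some move reaches an L, and L when every move reaches a W.
No move ever increases a pile, so every position that can arise here has a ≤ 8 and b ≤ 5; it is enough to label the cells with 0 ≤ a ≤ 8 and 0 ≤ b ≤ 5.
Every move lowers a or b (never raises either), so fill the grid row by row in increasing a, and left to right within a row: each cell's successors are then already labelled.
      b=0  b=1  b=2  b=3  b=4  b=5
a=0:    L    W    W    W    L    W
a=1:    L    W    W    W    L    W
a=2:    W    L    W    W    W    L
a=3:    W    L    W    W    W    L
a=4:    L    W    W    W    L    W
a=5:    W    W    L    W    W    W
a=6:    W    L    W    W    W    L
a=7:    L    W    W    W    L    W
a=8:    L    W    W    W    L    W
Cells with no legal move (terminal, hence L): (0,0), (1,0).
The remaining L cells, each justified by listing all of its moves:
(0,4): moves to (0,3)(W), (0,2)(W), (0,1)(W); every one is W ⇒ L
(1,4): moves to (1,3)(W), (1,2)(W), (1,1)(W); every one is W ⇒ L
(2,1): moves to (0,1)(W), (2,0)(W); every one is W ⇒ L
(2,5): moves to (0,5)(W), (2,4)(W), (2,3)(W), (2,2)(W); every one is W ⇒ L
(3,1): moves to (1,1)(W), (3,0)(W); every one is W ⇒ L
(3,5): moves to (1,5)(W), (3,4)(W), (3,3)(W), (3,2)(W); every one is W ⇒ L
(4,0): the only move is to (2,0)(W), a W ⇒ L
(4,4): moves to (2,4)(W), (4,3)(W), (4,2)(W), (4,1)(W); every one is W ⇒ L
(5,2): moves to (3,2)(W), (0,2)(W), (5,1)(W), (5,0)(W); every one is W ⇒ L
(6,1): moves to (4,1)(W), (1,1)(W), (6,0)(W); every one is W ⇒ L
(6,5): moves to (4,5)(W), (1,5)(W), (6,4)(W), (6,3)(W), (6,2)(W); every one is W ⇒ L
(7,0): moves to (5,0)(W), (2,0)(W); every one is W ⇒ L
(7,4): moves to (5,4)(W), (2,4)(W), (7,3)(W), (7,2)(W), (7,1)(W); every one is W ⇒ L
(8,0): moves to (6,0)(W), (3,0)(W); every one is W ⇒ L
(8,4): moves to (6,4)(W), (3,4)(W), (8,3)(W), (8,2)(W), (8,1)(W); every one is W ⇒ L
Every other cell has at least one move into one of the L cells above, so it is W.
(8,5): the move to (6,5) reaches an L cell, so W
(6,5): one of the L cells justified above, so L
(4,1): the move to (2,1) reaches an L cell, so W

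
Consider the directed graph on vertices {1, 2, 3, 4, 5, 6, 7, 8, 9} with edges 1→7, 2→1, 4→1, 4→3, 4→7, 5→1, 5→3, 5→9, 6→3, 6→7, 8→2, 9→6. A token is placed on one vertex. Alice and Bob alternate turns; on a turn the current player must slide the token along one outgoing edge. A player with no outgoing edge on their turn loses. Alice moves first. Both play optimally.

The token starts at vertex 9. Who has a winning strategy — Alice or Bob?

Bob wins.

Work bottom-up. With no move the player to move loses. Otherwise the position is W if at least one move leads to an L position for the opponent, and L if every move leads to a W.
Every edge goes from a vertex to one that appears earlier in the order 3, 7, 1, 4, 6, 9, 2, 5, 8, so processing vertices in that order labels each vertex after all of its successors.
3: no outgoing edge → L
7: no outgoing edge → L
1: W (go to 7, an L position)
4: W (go to 7, an L position)
6: W (go to 7, an L position)
9: L (sole option 6(W) is W)
2: L (sole option 1(W) is W)
5: W (go to 9, an L position)
8: W (go to 2, an L position)
The starting position 9 is L: whatever Alice does, the opponent receives a W position.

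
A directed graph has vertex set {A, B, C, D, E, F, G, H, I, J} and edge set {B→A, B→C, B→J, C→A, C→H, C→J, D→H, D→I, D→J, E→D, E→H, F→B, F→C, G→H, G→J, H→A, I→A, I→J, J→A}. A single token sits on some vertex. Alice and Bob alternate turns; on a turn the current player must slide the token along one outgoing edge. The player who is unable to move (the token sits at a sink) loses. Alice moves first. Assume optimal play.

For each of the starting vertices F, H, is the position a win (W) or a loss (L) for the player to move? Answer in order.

Label each position W (a win for the player to move) or L (a loss). A position with no legal move is L; any other position is W exactly when some move reaches an L, and L when every move reaches a W.
Every edge goes from a vertex to one that appears earlier in the order A, H, J, C, B, I, G, D, F, E, so processing vertices in that order labels each vertex after all of its successors.
A: no outgoing edge → L
H: reaches L-position A → W
J: reaches L-position A → W
C: reaches L-position A → W
B: reaches L-position A → W
I: reaches L-position A → W
G: only reaches J(W), H(W), all W → L
D: only reaches I(W), J(W), H(W), all W → L
F: only reaches B(W), C(W), all W → L
E: reaches L-position D → W

F: L, H: W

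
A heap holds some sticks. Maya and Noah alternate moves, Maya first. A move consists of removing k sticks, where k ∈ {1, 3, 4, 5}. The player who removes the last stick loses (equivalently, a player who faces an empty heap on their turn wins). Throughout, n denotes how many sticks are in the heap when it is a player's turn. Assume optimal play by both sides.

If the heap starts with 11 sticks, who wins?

Noah wins.

Work bottom-up. With no move the player to move wins. Otherwise the position is W if at least one move leads to an L position for the opponent, and L if every move leads to a W.
n=0: no move; the opponent has just taken the last stick and therefore loses → W
n=1: →0(W) only, which is W, so L
n=2: →1(L), so W
n=3: →2(W), 0(W) — all W, so L
n=4: →3(L), so W
n=5: →1(L), so W
n=6: →3(L), so W
n=7: →3(L), so W
n=8: →3(L), so W
n=9: →8(W), 6(W), 5(W), 4(W) — all W, so L
n=10: →9(L), so W
n=11: →10(W), 8(W), 7(W), 6(W) — all W, so L
Every move from 11 reaches a W position, so the mover loses.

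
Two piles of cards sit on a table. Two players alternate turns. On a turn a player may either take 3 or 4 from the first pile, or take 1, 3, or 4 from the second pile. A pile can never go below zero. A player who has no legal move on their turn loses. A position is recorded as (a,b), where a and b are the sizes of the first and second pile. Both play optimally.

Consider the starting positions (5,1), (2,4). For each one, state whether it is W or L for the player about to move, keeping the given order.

(5,1): L, (2,4): W

Label each position W (a win for the player to move) or L (a loss). A position with no legal move is L; any other position is W exactly when some move reaches an L, and L when every move reaches a W.
No move ever increases a pile, so every position that can arise here has a ≤ 5 and b ≤ 4; it is enough to label the cells with 0 ≤ a ≤ 5 and 0 ≤ b ≤ 4.
Every move lowers a or b (never raises either), so fill the grid row by row in increasing a, and left to right within a row: each cell's successors are then already labelled.
      b=0  b=1  b=2  b=3  b=4
a=0:    L    W    L    W    W
a=1:    L    W    L    W    W
a=2:    L    W    L    W    W
a=3:    W    L    W    L    W
a=4:    W    L    W    L    W
a=5:    W    L    W    L    W
Cells with no legal move (terminal, hence L): (0,0), (1,0), (2,0).
The remaining L cells, each justified by listing all of its moves:
(0,2): →(0,1)(W) only, which is W, so L
(1,2): →(1,1)(W) only, which is W, so L
(2,2): →(2,1)(W) only, which is W, so L
(3,1): →(0,1)(W), (3,0)(W) — all W, so L
(3,3): →(0,3)(W), (3,2)(W), (3,0)(W) — all W, so L
(4,1): →(1,1)(W), (0,1)(W), (4,0)(W) — all W, so L
(4,3): →(1,3)(W), (0,3)(W), (4,2)(W), (4,0)(W) — all W, so L
(5,1): →(2,1)(W), (1,1)(W), (5,0)(W) — all W, so L
(5,3): →(2,3)(W), (1,3)(W), (5,2)(W), (5,0)(W) — all W, so L
Every other cell has at least one move into one of the L cells above, so it is W.
(5,1): one of the L cells justified above, so L
(2,4): the move to (2,0) reaches an L cell, so W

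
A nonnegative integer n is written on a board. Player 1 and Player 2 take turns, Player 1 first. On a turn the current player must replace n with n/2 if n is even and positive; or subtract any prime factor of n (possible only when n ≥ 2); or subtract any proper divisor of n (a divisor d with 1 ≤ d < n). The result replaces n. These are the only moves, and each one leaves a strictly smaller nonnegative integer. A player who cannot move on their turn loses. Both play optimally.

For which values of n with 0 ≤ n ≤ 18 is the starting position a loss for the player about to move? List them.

0, 1, 4, 9, 14

Use the standard recursion: the mover loses at a terminal position; elsewhere, the mover wins exactly when some move hands the opponent an L position.
n=0: no move → L
n=1: no move → L
n=2: W (go to 0, an L position)
n=3: W (go to 0, an L position)
n=4: L (options 2(W), 3(W) are all W)
n=5: W (go to 0, an L position)
n=6: W (go to 4, an L position)
n=7: W (go to 0, an L position)
n=8: W (go to 4, an L position)
n=9: L (options 6(W), 8(W) are all W)
n=10: W (go to 9, an L position)
n=11: W (go to 0, an L position)
n=12: W (go to 9, an L position)
n=13: W (go to 0, an L position)
n=14: L (options 7(W), 12(W), 13(W) are all W)
n=15: W (go to 14, an L position)
n=16: W (go to 14, an L position)
n=17: W (go to 0, an L position)
n=18: W (go to 9, an L position)
Reading off the rows marked L gives the requested list; there are 5 such values of n.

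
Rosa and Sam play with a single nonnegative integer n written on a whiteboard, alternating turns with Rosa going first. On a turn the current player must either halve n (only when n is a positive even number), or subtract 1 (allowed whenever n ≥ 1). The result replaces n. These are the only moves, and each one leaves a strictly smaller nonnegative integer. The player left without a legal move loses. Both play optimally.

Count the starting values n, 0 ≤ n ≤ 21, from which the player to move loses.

11

Label each position W (a win for the player to move) or L (a loss). A position with no legal move is L; any other position is W exactly when some move reaches an L, and L when every move reaches a W.
n=0: no move → L
n=1: W (go to 0, an L position)
n=2: L (sole option 1(W) is W)
n=3: W (go to 2, an L position)
n=4: W (go to 2, an L position)
n=5: L (sole option 4(W) is W)
n=6: W (go to 5, an L position)
n=7: L (sole option 6(W) is W)
n=8: W (go to 7, an L position)
n=9: L (sole option 8(W) is W)
n=10: W (go to 5, an L position)
n=11: L (sole option 10(W) is W)
n=12: W (go to 11, an L position)
n=13: L (sole option 12(W) is W)
n=14: W (go to 7, an L position)
n=15: L (sole option 14(W) is W)
n=16: W (go to 15, an L position)
n=17: L (sole option 16(W) is W)
n=18: W (go to 9, an L position)
n=19: L (sole option 18(W) is W)
n=20: W (go to 19, an L position)
n=21: L (sole option 20(W) is W)
L entries with 0 ≤ n ≤ 21: n = 0, 2, 5, 7, 9, 11, 13, 15, 17, 19, 21; that makes 11.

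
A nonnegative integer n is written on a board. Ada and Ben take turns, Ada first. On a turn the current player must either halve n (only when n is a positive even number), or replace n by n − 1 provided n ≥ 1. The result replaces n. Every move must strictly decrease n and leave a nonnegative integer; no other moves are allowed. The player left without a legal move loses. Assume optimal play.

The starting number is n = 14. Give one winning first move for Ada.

Move to 7.

Build the W/L table. Terminal = L. A non-terminal position is W if it has a move to some L; otherwise it is L.
n=0: no move → L
n=1: →0(L), so W
n=2: →1(W) only, which is W, so L
n=3: →2(L), so W
n=4: →2(L), so W
n=5: →4(W) only, which is W, so L
n=6: →5(L), so W
n=7: →6(W) only, which is W, so L
n=8: →7(L), so W
n=9: →8(W) only, which is W, so L
n=10: →5(L), so W
n=11: →10(W) only, which is W, so L
n=12: →11(L), so W
n=13: →12(W) only, which is W, so L
n=14: →7(L), so W
From 14, the L positions reachable in one move are: 7, 13. Any move reaching one of these is winning.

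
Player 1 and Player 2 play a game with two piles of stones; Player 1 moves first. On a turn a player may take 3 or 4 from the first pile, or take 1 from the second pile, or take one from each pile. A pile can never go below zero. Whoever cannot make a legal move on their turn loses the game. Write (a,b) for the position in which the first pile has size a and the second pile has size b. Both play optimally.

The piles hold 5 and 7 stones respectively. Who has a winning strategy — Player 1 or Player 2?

Player 2 wins.

Compute win/loss labels from the base case upward. A position with no move is L. Any other position is W if it can reach an L in one move, else L.
No move ever increases a pile, so every position that can arise here has a ≤ 5 and b ≤ 7; it is enough to label the cells with 0 ≤ a ≤ 5 and 0 ≤ b ≤ 7.
Every move lowers a or b (never raises either), so fill the grid row by row in increasing a, and left to right within a row: each cell's successors are then already labelled.
      b=0  b=1  b=2  b=3  b=4  b=5  b=6  b=7
a=0:    L    W    L    W    L    W    L    W
a=1:    L    W    L    W    L    W    L    W
a=2:    L    W    L    W    L    W    L    W
a=3:    W    W    W    W    W    W    W    W
a=4:    W    L    W    L    W    L    W    L
a=5:    W    L    W    L    W    L    W    L
Cells with no legal move (terminal, hence L): (0,0), (1,0), (2,0).
The remaining L cells, each justified by listing all of its moves:
(0,2): the only move is to (0,1)(W), a W ⇒ L
(0,4): the only move is to (0,3)(W), a W ⇒ L
(0,6): the only move is to (0,5)(W), a W ⇒ L
(1,2): moves to (1,1)(W), (0,1)(W); every one is W ⇒ L
(1,4): moves to (1,3)(W), (0,3)(W); every one is W ⇒ L
(1,6): moves to (1,5)(W), (0,5)(W); every one is W ⇒ L
(2,2): moves to (2,1)(W), (1,1)(W); every one is W ⇒ L
(2,4): moves to (2,3)(W), (1,3)(W); every one is W ⇒ L
(2,6): moves to (2,5)(W), (1,5)(W); every one is W ⇒ L
(4,1): moves to (1,1)(W), (0,1)(W), (4,0)(W), (3,0)(W); every one is W ⇒ L
(4,3): moves to (1,3)(W), (0,3)(W), (4,2)(W), (3,2)(W); every one is W ⇒ L
(4,5): moves to (1,5)(W), (0,5)(W), (4,4)(W), (3,4)(W); every one is W ⇒ L
(4,7): moves to (1,7)(W), (0,7)(W), (4,6)(W), (3,6)(W); every one is W ⇒ L
(5,1): moves to (2,1)(W), (1,1)(W), (5,0)(W), (4,0)(W); every one is W ⇒ L
(5,3): moves to (2,3)(W), (1,3)(W), (5,2)(W), (4,2)(W); every one is W ⇒ L
(5,5): moves to (2,5)(W), (1,5)(W), (5,4)(W), (4,4)(W); every one is W ⇒ L
(5,7): moves to (2,7)(W), (1,7)(W), (5,6)(W), (4,6)(W); every one is W ⇒ L
Every other cell has at least one move into one of the L cells above, so it is W.
The starting position (5,7) is L: whatever Player 1 does, the opponent receives a W position.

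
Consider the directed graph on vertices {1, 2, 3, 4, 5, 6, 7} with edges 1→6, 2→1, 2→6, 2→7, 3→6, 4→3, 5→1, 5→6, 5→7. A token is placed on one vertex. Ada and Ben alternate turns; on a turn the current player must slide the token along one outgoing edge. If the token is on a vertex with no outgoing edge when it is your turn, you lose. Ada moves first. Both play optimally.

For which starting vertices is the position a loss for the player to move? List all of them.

4, 6, 7

Label each position W (a win for the player to move) or L (a loss). A position with no legal move is L; any other position is W exactly when some move reaches an L, and L when every move reaches a W.
Every edge goes from a vertex to one that appears earlier in the order 6, 7, 1, 2, 3, 5, 4, so processing vertices in that order labels each vertex after all of its successors.
6: no outgoing edge → L
7: no outgoing edge → L
1: →6(L), so W
2: →7(L), so W
3: →6(L), so W
5: →7(L), so W
4: →3(W) only, which is W, so L
The losing starting vertices are exactly the entries labelled L in this table (3 of them).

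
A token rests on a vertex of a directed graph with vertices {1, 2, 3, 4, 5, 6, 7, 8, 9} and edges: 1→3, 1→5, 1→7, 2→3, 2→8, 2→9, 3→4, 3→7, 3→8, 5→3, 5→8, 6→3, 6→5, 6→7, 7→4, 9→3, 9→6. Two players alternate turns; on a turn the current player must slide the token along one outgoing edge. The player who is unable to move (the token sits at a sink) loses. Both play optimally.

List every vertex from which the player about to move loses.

1, 4, 6, 8

Build the W/L table. Terminal = L. A non-terminal position is W if it has a move to some L; otherwise it is L.
Every edge goes from a vertex to one that appears earlier in the order 4, 8, 7, 3, 5, 6, 9, 2, 1, so processing vertices in that order labels each vertex after all of its successors.
4: no outgoing edge → L
8: no outgoing edge → L
7: →4(L), so W
3: →8(L), so W
5: →8(L), so W
6: →5(W), 3(W), 7(W) — all W, so L
9: →6(L), so W
2: →8(L), so W
1: →5(W), 3(W), 7(W) — all W, so L
Reading off the rows marked L gives the requested list; there are 4 such vertices.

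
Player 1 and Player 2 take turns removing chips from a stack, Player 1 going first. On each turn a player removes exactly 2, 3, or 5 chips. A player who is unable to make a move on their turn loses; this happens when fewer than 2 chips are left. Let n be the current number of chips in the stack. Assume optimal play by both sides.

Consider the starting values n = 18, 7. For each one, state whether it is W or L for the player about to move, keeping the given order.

Compute win/loss labels from the base case upward. A position with no move is L. Any other position is W if it can reach an L in one move, else L.
n=0: no move → L
n=1: no move → L
n=2: reaches L-position 0 → W
n=3: reaches L-position 1 → W
n=4: reaches L-position 1 → W
n=5: reaches L-position 0 → W
n=6: reaches L-position 1 → W
n=7: only reaches 5(W), 4(W), 2(W), all W → L
n=8: only reaches 6(W), 5(W), 3(W), all W → L
n=9: reaches L-position 7 → W
n=10: reaches L-position 8 → W
n=11: reaches L-position 8 → W
n=12: reaches L-position 7 → W
n=13: reaches L-position 8 → W
n=14: only reaches 12(W), 11(W), 9(W), all W → L
n=15: only reaches 13(W), 12(W), 10(W), all W → L
n=16: reaches L-position 14 → W
n=17: reaches L-position 15 → W
n=18: reaches L-position 15 → W

18: W, 7: L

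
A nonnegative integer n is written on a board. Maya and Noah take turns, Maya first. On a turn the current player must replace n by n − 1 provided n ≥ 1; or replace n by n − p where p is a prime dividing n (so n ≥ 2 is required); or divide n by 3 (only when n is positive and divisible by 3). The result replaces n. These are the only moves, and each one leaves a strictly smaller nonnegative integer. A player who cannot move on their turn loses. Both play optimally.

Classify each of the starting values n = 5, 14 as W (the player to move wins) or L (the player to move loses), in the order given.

Positions with no move are L. A position that does have a move is losing for the player to move precisely when every available move leads to a winning position for the opponent. Fill in the labels:
n=0: no move → L
n=1: reaches L-position 0 → W
n=2: reaches L-position 0 → W
n=3: reaches L-position 0 → W
n=4: only reaches 2(W), 3(W), all W → L
n=5: reaches L-position 0 → W
n=6: reaches L-position 4 → W
n=7: reaches L-position 0 → W
n=8: only reaches 6(W), 7(W), all W → L
n=9: reaches L-position 8 → W
n=10: reaches L-position 8 → W
n=11: reaches L-position 0 → W
n=12: reaches L-position 4 → W
n=13: reaches L-position 0 → W
n=14: only reaches 7(W), 12(W), 13(W), all W → L

5: W, 14: L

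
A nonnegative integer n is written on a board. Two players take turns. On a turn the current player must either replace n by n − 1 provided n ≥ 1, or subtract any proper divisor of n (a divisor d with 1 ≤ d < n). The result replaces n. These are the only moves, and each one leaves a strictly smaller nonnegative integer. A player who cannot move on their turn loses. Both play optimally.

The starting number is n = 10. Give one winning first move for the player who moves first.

Move to 5.

Build the W/L table. Terminal = L. A non-terminal position is W if it has a move to some L; otherwise it is L.
n=0: no move → L
n=1: →0(L), so W
n=2: →1(W) only, which is W, so L
n=3: →2(L), so W
n=4: →2(L), so W
n=5: →4(W) only, which is W, so L
n=6: →5(L), so W
n=7: →6(W) only, which is W, so L
n=8: →7(L), so W
n=9: →6(W), 8(W) — all W, so L
n=10: →5(L), so W
From 10, the L positions reachable in one move are: 5, 9. Any move reaching one of these is winning.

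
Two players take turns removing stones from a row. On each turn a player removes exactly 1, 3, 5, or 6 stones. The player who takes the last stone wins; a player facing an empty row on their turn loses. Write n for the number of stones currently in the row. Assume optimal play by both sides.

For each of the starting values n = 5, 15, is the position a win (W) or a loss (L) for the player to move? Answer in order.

5: W, 15: L

Classify positions by backward induction: terminal positions (no move available) are L. From any other position, the mover wins iff some move reaches an L.
n=0: no move → L
n=1: W (go to 0, an L position)
n=2: L (sole option 1(W) is W)
n=3: W (go to 2, an L position)
n=4: L (options 3(W), 1(W) are all W)
n=5: W (go to 4, an L position)
n=6: W (go to 0, an L position)
n=7: W (go to 4, an L position)
n=8: W (go to 2, an L position)
n=9: W (go to 4, an L position)
n=10: W (go to 4, an L position)
n=11: L (options 10(W), 8(W), 6(W), 5(W) are all W)
n=12: W (go to 11, an L position)
n=13: L (options 12(W), 10(W), 8(W), 7(W) are all W)
n=14: W (go to 13, an L position)
n=15: L (options 14(W), 12(W), 10(W), 9(W) are all W)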